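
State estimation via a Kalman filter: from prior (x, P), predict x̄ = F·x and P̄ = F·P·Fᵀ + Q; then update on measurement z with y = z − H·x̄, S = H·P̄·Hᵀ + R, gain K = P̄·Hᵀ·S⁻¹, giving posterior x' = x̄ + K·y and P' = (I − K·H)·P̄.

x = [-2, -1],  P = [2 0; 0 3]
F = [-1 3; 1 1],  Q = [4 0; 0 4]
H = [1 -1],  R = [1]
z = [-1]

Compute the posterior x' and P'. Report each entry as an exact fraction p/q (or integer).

x' = [-107/29, -81/29]
P' = [281/29 255/29; 255/29 257/29]

x̄ = F·x = [-1, -3]
P̄ = F·P·Fᵀ + Q = [33 7; 7 9]
y = z − H·x̄ = [-3]
S = H·P̄·Hᵀ + R = [29]
K = P̄·Hᵀ·S⁻¹ = [26/29; -2/29]
x' = x̄ + K·y = [-107/29, -81/29]
P' = (I − K·H)·P̄ = [281/29 255/29; 255/29 257/29]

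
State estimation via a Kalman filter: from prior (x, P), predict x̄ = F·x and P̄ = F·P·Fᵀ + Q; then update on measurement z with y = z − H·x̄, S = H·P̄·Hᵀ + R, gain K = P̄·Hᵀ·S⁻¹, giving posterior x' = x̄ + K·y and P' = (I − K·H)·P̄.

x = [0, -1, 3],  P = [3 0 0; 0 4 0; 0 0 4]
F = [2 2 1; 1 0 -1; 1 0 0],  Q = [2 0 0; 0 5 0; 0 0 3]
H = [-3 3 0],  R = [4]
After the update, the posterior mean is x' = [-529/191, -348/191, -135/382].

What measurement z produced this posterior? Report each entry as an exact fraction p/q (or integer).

x̄ = F·x = [1, -3, 0]
P̄ = F·P·Fᵀ + Q = [34 2 6; 2 12 3; 6 3 6]
S = H·P̄·Hᵀ + R = [382]
K = P̄·Hᵀ·S⁻¹ = [-48/191; 15/191; -9/382]
x' − x̄ = [-720/191, 225/191, -135/382] = K·y
y = (KᵀK)⁻¹·Kᵀ·(x' − x̄) = [15]
z = y + H·x̄ = [15] + [-12] = [3]

z = [3]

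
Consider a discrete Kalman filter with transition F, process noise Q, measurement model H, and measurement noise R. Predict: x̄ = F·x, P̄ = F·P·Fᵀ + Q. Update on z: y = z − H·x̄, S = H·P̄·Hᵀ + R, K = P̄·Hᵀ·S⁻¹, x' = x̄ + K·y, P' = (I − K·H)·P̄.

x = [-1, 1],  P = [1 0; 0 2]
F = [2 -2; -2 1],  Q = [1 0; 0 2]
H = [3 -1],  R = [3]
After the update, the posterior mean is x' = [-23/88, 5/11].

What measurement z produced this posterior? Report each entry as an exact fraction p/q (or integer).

x̄ = F·x = [-4, 3]
P̄ = F·P·Fᵀ + Q = [13 -8; -8 8]
S = H·P̄·Hᵀ + R = [176]
K = P̄·Hᵀ·S⁻¹ = [47/176; -2/11]
x' − x̄ = [329/88, -28/11] = K·y
y = (KᵀK)⁻¹·Kᵀ·(x' − x̄) = [14]
z = y + H·x̄ = [14] + [-15] = [-1]

z = [-1]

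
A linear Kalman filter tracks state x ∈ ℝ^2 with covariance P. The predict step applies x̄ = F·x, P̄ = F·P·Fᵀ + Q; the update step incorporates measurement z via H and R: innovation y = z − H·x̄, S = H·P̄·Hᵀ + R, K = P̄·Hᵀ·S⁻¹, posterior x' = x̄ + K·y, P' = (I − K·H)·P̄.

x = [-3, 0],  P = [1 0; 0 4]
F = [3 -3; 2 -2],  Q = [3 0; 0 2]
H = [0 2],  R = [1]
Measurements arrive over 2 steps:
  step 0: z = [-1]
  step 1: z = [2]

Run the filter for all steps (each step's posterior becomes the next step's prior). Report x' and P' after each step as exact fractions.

step 0: x̄ = F·x = [-9, -6]
step 0: P̄ = F·P·Fᵀ + Q = [48 30; 30 22]
step 0: y = z − H·x̄ = [11]
step 0: S = H·P̄·Hᵀ + R = [89]
step 0: K = P̄·Hᵀ·S⁻¹ = [60/89; 44/89]
step 0: x' = x̄ + K·y = [-141/89, -50/89]
step 0: P' = (I − K·H)·P̄ = [672/89 30/89; 30/89 22/89]
step 1: x̄ = F·x = [-273/89, -182/89]
step 1: P̄ = F·P·Fᵀ + Q = [5973/89 3804/89; 3804/89 2714/89]
step 1: y = z − H·x̄ = [542/89]
step 1: S = H·P̄·Hᵀ + R = [10945/89]
step 1: K = P̄·Hᵀ·S⁻¹ = [7608/10945; 5428/10945]
step 1: x' = x̄ + K·y = [12759/10945, 10674/10945]
step 1: P' = (I − K·H)·P̄ = [84189/10945 3804/10945; 3804/10945 2714/10945]

step 0: x' = [-141/89, -50/89], P' = [672/89 30/89; 30/89 22/89]
step 1: x' = [12759/10945, 10674/10945], P' = [84189/10945 3804/10945; 3804/10945 2714/10945]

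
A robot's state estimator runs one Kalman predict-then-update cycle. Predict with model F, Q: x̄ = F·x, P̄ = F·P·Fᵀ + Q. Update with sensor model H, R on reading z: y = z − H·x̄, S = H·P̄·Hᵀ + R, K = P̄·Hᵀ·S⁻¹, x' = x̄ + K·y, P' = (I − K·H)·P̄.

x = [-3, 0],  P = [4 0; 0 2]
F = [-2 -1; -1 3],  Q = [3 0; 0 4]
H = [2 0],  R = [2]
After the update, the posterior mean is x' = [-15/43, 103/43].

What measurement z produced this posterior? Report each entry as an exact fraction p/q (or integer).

x̄ = F·x = [6, 3]
P̄ = F·P·Fᵀ + Q = [21 2; 2 26]
S = H·P̄·Hᵀ + R = [86]
K = P̄·Hᵀ·S⁻¹ = [21/43; 2/43]
x' − x̄ = [-273/43, -26/43] = K·y
y = (KᵀK)⁻¹·Kᵀ·(x' − x̄) = [-13]
z = y + H·x̄ = [-13] + [12] = [-1]

z = [-1]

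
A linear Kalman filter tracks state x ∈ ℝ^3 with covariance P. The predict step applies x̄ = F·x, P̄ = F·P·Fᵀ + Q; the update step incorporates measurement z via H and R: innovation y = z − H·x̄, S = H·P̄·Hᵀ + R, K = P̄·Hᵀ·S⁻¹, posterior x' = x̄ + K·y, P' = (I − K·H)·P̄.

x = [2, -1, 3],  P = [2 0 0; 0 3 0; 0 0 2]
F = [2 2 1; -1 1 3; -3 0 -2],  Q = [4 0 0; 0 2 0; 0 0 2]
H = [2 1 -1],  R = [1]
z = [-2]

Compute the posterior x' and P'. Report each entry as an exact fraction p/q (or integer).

x̄ = F·x = [5, 6, -12]
P̄ = F·P·Fᵀ + Q = [26 8 -16; 8 25 -6; -16 -6 28]
y = z − H·x̄ = [-30]
S = H·P̄·Hᵀ + R = [266]
K = P̄·Hᵀ·S⁻¹ = [2/7; 47/266; -33/133]
x' = x̄ + K·y = [-25/7, 93/133, -606/133]
P' = (I − K·H)·P̄ = [30/7 -38/7 20/7; -38/7 4441/266 753/133; 20/7 753/133 1546/133]

x' = [-25/7, 93/133, -606/133]
P' = [30/7 -38/7 20/7; -38/7 4441/266 753/133; 20/7 753/133 1546/133]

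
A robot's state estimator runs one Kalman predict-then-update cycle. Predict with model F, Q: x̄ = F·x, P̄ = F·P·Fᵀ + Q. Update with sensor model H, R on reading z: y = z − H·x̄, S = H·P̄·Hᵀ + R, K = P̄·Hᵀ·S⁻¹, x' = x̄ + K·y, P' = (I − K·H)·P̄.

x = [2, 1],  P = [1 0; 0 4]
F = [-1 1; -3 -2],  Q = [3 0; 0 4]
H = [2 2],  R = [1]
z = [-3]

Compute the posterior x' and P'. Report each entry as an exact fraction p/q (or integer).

x̄ = F·x = [-1, -8]
P̄ = F·P·Fᵀ + Q = [8 -5; -5 29]
y = z − H·x̄ = [15]
S = H·P̄·Hᵀ + R = [109]
K = P̄·Hᵀ·S⁻¹ = [6/109; 48/109]
x' = x̄ + K·y = [-19/109, -152/109]
P' = (I − K·H)·P̄ = [836/109 -833/109; -833/109 857/109]

x' = [-19/109, -152/109]
P' = [836/109 -833/109; -833/109 857/109]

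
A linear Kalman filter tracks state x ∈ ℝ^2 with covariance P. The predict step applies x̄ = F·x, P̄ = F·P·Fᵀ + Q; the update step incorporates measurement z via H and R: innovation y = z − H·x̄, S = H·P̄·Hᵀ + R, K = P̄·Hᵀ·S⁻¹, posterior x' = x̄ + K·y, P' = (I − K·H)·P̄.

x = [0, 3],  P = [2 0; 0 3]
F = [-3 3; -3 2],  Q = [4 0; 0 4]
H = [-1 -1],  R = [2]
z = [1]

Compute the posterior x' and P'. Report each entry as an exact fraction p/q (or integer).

x̄ = F·x = [9, 6]
P̄ = F·P·Fᵀ + Q = [49 36; 36 34]
y = z − H·x̄ = [16]
S = H·P̄·Hᵀ + R = [157]
K = P̄·Hᵀ·S⁻¹ = [-85/157; -70/157]
x' = x̄ + K·y = [53/157, -178/157]
P' = (I − K·H)·P̄ = [468/157 -298/157; -298/157 438/157]

x' = [53/157, -178/157]
P' = [468/157 -298/157; -298/157 438/157]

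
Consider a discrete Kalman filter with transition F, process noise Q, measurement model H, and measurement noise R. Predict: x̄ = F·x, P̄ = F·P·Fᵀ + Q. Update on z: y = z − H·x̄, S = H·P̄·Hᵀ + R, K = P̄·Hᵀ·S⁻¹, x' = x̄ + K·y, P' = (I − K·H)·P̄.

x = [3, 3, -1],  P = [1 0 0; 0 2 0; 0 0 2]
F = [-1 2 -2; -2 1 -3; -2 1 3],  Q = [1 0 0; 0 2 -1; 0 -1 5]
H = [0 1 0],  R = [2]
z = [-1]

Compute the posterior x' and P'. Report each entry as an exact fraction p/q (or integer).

x̄ = F·x = [5, 0, -6]
P̄ = F·P·Fᵀ + Q = [18 18 -6; 18 26 -13; -6 -13 29]
y = z − H·x̄ = [-1]
S = H·P̄·Hᵀ + R = [28]
K = P̄·Hᵀ·S⁻¹ = [9/14; 13/14; -13/28]
x' = x̄ + K·y = [61/14, -13/14, -155/28]
P' = (I − K·H)·P̄ = [45/7 9/7 33/14; 9/7 13/7 -13/14; 33/14 -13/14 643/28]

x' = [61/14, -13/14, -155/28]
P' = [45/7 9/7 33/14; 9/7 13/7 -13/14; 33/14 -13/14 643/28]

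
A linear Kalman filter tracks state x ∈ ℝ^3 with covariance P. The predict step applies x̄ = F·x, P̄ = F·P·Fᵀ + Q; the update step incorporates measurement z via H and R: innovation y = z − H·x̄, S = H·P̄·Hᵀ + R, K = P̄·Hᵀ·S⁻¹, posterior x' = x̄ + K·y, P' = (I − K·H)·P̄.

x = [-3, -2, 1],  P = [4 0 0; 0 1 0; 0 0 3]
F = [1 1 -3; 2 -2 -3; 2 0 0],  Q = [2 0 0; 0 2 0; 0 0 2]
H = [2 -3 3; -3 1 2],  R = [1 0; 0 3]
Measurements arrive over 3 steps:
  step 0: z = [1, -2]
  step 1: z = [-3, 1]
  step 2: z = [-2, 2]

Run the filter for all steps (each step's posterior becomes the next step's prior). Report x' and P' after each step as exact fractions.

step 0: x' = [-19825/3672, -5255/612, -1439/306], P' = [18305/918 34925/1224 9329/612; 34925/1224 16811/408 4511/204; 9329/612 4511/204 1223/102]
step 1: x' = [31400327/37781525, 83151943/37781525, 24211079/37781525], P' = [2610095597/1284571850 205230119/75563050 103219307/75563050; 205230119/75563050 299270071/75563050 157372363/75563050; 103219307/75563050 157372363/75563050 91645339/75563050]
step 2: x' = [-8432909439229/11590098950175, -575823748216/3863366316725, -1217596323514/3863366316725], P' = [44853508437227/23180197900350 9956516409429/3863366316725 4995632923691/3863366316725; 9956516409429/3863366316725 14532289351373/3863366316725 7642336985492/3863366316725; 4995632923691/3863366316725 7642336985492/3863366316725 4472851337468/3863366316725]

step 0: x̄ = F·x = [-8, -5, -6]
step 0: P̄ = F·P·Fᵀ + Q = [34 33 8; 33 49 16; 8 16 18]
step 0: y = z − H·x̄ = [20, -9]
step 0: S = H·P̄·Hᵀ + R = [152 32; 32 200]
step 0: K = P̄·Hᵀ·S⁻¹ = [37/3672 -979/3672; -251/1224 -35/612; 73/612 37/306]
step 0: x' = x̄ + K·y = [-19825/3672, -5255/612, -1439/306]
step 0: P' = (I − K·H)·P̄ = [18305/918 34925/1224 9329/612; 34925/1224 16811/408 4511/204; 9329/612 4511/204 1223/102]
step 1: x̄ = F·x = [449/3672, 37607/1836, -19825/1836]
step 1: P̄ = F·P·Fᵀ + Q = [14633/3672 -10039/1836 10073/1836; -10039/1836 95770/459 -57758/459; 10073/1836 -57758/459 37528/459]
step 1: y = z − H·x̄ = [166339/1836, 3035/1224]
step 1: S = H·P̄·Hᵀ + R = [4614875/918 79945/612; 79945/612 15581/408]
step 1: K = P̄·Hᵀ·S⁻¹ = [8819891/642285925 -27730611/128457185; -7616443/37781525 -55852/7556305; 4628771/37781525 1033504/7556305]
step 1: x' = x̄ + K·y = [31400327/37781525, 83151943/37781525, 24211079/37781525]
step 1: P' = (I − K·H)·P̄ = [2610095597/1284571850 205230119/75563050 103219307/75563050; 205230119/75563050 299270071/75563050 157372363/75563050; 103219307/75563050 157372363/75563050 91645339/75563050]
step 2: x̄ = F·x = [41919033/37781525, -176136469/37781525, 62800654/37781525]
step 2: P̄ = F·P·Fᵀ + Q = [4686041077/1284571850 1300182189/1284571850 834822963/642285925; 1300182189/1284571850 30517555023/1284571850 -7021817509/642285925; 834822963/642285925 -7021817509/642285925 6504763044/642285925]
step 2: y = z − H·x̄ = [-7619239/328535, 50371062/7556305]
step 2: S = H·P̄·Hᵀ + R = [1163463411/2234038 5628630/1117019; 5628630/1117019 891447206/25691437]
step 2: K = P̄·Hᵀ·S⁻¹ = [41111413117/2318019790035 -330529594907/1545346526690; -151364855757/772673263345 -3505727062/772673263345; 96561780662/772673263345 106742725957/772673263345]
step 2: x' = x̄ + K·y = [-8432909439229/11590098950175, -575823748216/3863366316725, -1217596323514/3863366316725]
step 2: P' = (I − K·H)·P̄ = [44853508437227/23180197900350 9956516409429/3863366316725 4995632923691/3863366316725; 9956516409429/3863366316725 14532289351373/3863366316725 7642336985492/3863366316725; 4995632923691/3863366316725 7642336985492/3863366316725 4472851337468/3863366316725]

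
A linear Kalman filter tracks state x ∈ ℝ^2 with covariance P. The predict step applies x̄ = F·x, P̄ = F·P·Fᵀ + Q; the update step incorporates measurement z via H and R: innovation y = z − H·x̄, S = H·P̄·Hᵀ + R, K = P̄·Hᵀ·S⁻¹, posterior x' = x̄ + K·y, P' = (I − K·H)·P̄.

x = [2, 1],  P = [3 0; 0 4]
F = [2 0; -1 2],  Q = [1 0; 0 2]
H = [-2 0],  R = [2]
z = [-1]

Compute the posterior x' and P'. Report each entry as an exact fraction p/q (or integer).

x̄ = F·x = [4, 0]
P̄ = F·P·Fᵀ + Q = [13 -6; -6 21]
y = z − H·x̄ = [7]
S = H·P̄·Hᵀ + R = [54]
K = P̄·Hᵀ·S⁻¹ = [-13/27; 2/9]
x' = x̄ + K·y = [17/27, 14/9]
P' = (I − K·H)·P̄ = [13/27 -2/9; -2/9 55/3]

x' = [17/27, 14/9]
P' = [13/27 -2/9; -2/9 55/3]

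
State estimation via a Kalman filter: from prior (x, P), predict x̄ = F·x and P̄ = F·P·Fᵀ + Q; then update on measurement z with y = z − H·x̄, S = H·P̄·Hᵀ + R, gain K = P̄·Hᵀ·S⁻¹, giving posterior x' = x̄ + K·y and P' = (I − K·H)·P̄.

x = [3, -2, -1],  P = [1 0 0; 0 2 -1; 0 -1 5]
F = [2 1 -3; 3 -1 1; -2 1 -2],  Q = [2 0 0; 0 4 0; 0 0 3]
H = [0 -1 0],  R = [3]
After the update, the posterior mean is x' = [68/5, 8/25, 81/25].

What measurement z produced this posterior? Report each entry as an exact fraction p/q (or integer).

x̄ = F·x = [7, 10, -6]
P̄ = F·P·Fᵀ + Q = [59 -15 33; -15 22 -21; 33 -21 33]
S = H·P̄·Hᵀ + R = [25]
K = P̄·Hᵀ·S⁻¹ = [3/5; -22/25; 21/25]
x' − x̄ = [33/5, -242/25, 231/25] = K·y
y = (KᵀK)⁻¹·Kᵀ·(x' − x̄) = [11]
z = y + H·x̄ = [11] + [-10] = [1]

z = [1]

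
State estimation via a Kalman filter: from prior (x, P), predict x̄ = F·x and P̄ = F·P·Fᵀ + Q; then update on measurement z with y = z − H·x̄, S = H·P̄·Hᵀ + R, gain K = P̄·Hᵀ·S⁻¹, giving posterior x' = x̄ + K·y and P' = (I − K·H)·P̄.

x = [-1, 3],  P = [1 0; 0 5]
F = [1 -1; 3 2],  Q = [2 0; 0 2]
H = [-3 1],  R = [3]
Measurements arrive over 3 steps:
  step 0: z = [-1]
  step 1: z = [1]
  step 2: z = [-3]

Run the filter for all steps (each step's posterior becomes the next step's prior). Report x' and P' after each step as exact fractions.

step 0: x' = [-24/37, -97/37], P' = [223/148 144/37; 144/37 471/37]
step 1: x' = [-644/6313, 3598/6313], P' = [27045/25252 69993/25252; 69993/25252 251643/25252]
step 2: x' = [1581732/6871871, -15427269/6871871], P' = [14026907/13743742 35722149/13743742; 35722149/13743742 128867421/13743742]

step 0: x̄ = F·x = [-4, 3]
step 0: P̄ = F·P·Fᵀ + Q = [8 -7; -7 31]
step 0: y = z − H·x̄ = [-16]
step 0: S = H·P̄·Hᵀ + R = [148]
step 0: K = P̄·Hᵀ·S⁻¹ = [-31/148; 13/37]
step 0: x' = x̄ + K·y = [-24/37, -97/37]
step 0: P' = (I − K·H)·P̄ = [223/148 144/37; 144/37 471/37]
step 1: x̄ = F·x = [73/37, -266/37]
step 1: P̄ = F·P·Fᵀ + Q = [1251/148 -3675/148; -3675/148 16751/148]
step 1: y = z − H·x̄ = [522/37]
step 1: S = H·P̄·Hᵀ + R = [12626/37]
step 1: K = P̄·Hᵀ·S⁻¹ = [-1857/12626; 3472/6313]
step 1: x' = x̄ + K·y = [-644/6313, 3598/6313]
step 1: P' = (I − K·H)·P̄ = [27045/25252 69993/25252; 69993/25252 251643/25252]
step 2: x̄ = F·x = [-4242/6313, 5264/6313]
step 2: P̄ = F·P·Fᵀ + Q = [94603/12626 -123036/6313; -123036/6313 2140397/25252]
step 2: y = z − H·x̄ = [-36929/6313]
step 2: S = H·P̄·Hᵀ + R = [6871871/25252]
step 2: K = P̄·Hᵀ·S⁻¹ = [-1059762/6871871; 3616829/6871871]
step 2: x' = x̄ + K·y = [1581732/6871871, -15427269/6871871]
step 2: P' = (I − K·H)·P̄ = [14026907/13743742 35722149/13743742; 35722149/13743742 128867421/13743742]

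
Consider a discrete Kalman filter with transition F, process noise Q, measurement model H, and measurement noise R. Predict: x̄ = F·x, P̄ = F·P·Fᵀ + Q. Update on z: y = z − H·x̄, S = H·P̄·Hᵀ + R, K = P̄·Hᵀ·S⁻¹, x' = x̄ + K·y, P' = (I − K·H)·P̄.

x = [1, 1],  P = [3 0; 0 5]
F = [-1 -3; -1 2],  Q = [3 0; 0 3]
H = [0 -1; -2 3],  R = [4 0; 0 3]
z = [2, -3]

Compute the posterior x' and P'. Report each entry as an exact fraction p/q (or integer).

x̄ = F·x = [-4, 1]
P̄ = F·P·Fᵀ + Q = [51 -27; -27 26]
y = z − H·x̄ = [3, -14]
S = H·P̄·Hᵀ + R = [30 -132; -132 765]
K = P̄·Hᵀ·S⁻¹ = [-389/614 -107/307; -137/307 88/921]
x' = x̄ + K·y = [-627/614, -1544/921]
P' = (I − K·H)·P̄ = [2655/614 778/307; 778/307 548/307]

x' = [-627/614, -1544/921]
P' = [2655/614 778/307; 778/307 548/307]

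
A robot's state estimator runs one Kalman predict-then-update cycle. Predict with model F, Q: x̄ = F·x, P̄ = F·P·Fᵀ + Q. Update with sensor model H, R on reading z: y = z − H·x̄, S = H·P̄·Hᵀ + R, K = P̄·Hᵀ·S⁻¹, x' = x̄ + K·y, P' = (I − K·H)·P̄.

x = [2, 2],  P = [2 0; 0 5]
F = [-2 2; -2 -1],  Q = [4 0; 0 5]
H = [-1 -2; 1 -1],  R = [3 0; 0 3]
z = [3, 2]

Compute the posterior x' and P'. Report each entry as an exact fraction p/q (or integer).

x' = [688/1869, -3392/1869]
P' = [2956/1869 -578/1869; -578/1869 1198/1869]

x̄ = F·x = [0, -6]
P̄ = F·P·Fᵀ + Q = [32 -2; -2 18]
y = z − H·x̄ = [-9, -4]
S = H·P̄·Hᵀ + R = [99 6; 6 57]
K = P̄·Hᵀ·S⁻¹ = [-200/623 1178/1869; -202/623 -592/1869]
x' = x̄ + K·y = [688/1869, -3392/1869]
P' = (I − K·H)·P̄ = [2956/1869 -578/1869; -578/1869 1198/1869]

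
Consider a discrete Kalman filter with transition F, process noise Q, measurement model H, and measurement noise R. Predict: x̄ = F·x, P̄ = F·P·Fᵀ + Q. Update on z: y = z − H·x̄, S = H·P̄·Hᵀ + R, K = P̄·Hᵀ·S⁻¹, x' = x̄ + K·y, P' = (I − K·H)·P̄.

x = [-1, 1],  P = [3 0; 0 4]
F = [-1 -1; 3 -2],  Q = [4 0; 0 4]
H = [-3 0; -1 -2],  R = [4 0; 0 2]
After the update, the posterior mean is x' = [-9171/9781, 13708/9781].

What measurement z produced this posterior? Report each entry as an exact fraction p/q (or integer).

x̄ = F·x = [0, -5]
P̄ = F·P·Fᵀ + Q = [11 -1; -1 47]
S = H·P̄·Hᵀ + R = [103 27; 27 197]
K = P̄·Hᵀ·S⁻¹ = [-3129/9781 -18/9781; 1551/9781 -4830/9781]
x' − x̄ = [-9171/9781, 62613/9781] = K·y
y = (KᵀK)⁻¹·Kᵀ·(x' − x̄) = [3, -12]
z = y + H·x̄ = [3, -12] + [0, 10] = [3, -2]

z = [3, -2]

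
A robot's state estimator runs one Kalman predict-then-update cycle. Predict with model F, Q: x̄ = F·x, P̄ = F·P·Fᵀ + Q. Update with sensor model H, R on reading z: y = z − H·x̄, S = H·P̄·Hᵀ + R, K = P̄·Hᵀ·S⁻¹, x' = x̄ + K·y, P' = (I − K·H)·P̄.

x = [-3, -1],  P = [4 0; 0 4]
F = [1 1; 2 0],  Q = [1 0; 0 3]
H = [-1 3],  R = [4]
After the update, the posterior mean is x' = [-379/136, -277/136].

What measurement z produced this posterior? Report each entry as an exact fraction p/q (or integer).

z = [-3]

x̄ = F·x = [-4, -6]
P̄ = F·P·Fᵀ + Q = [9 8; 8 19]
S = H·P̄·Hᵀ + R = [136]
K = P̄·Hᵀ·S⁻¹ = [15/136; 49/136]
x' − x̄ = [165/136, 539/136] = K·y
y = (KᵀK)⁻¹·Kᵀ·(x' − x̄) = [11]
z = y + H·x̄ = [11] + [-14] = [-3]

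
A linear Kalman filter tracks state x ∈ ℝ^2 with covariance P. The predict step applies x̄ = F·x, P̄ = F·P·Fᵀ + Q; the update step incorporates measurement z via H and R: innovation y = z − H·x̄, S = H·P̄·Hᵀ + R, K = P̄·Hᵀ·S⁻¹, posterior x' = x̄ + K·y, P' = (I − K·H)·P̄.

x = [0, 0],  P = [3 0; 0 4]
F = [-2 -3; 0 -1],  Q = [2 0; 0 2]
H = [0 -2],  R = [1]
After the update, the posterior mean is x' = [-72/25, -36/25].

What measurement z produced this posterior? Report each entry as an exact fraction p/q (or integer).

z = [3]

x̄ = F·x = [0, 0]
P̄ = F·P·Fᵀ + Q = [50 12; 12 6]
S = H·P̄·Hᵀ + R = [25]
K = P̄·Hᵀ·S⁻¹ = [-24/25; -12/25]
x' − x̄ = [-72/25, -36/25] = K·y
y = (KᵀK)⁻¹·Kᵀ·(x' − x̄) = [3]
z = y + H·x̄ = [3] + [0] = [3]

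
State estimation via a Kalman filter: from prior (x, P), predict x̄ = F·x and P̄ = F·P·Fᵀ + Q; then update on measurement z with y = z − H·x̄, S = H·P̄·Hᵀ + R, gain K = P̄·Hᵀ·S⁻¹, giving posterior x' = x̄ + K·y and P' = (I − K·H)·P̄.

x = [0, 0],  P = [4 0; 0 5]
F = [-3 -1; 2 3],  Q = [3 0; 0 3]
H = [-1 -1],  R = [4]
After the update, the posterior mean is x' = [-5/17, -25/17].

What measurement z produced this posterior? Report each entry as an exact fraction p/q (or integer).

x̄ = F·x = [0, 0]
P̄ = F·P·Fᵀ + Q = [44 -39; -39 64]
S = H·P̄·Hᵀ + R = [34]
K = P̄·Hᵀ·S⁻¹ = [-5/34; -25/34]
x' − x̄ = [-5/17, -25/17] = K·y
y = (KᵀK)⁻¹·Kᵀ·(x' − x̄) = [2]
z = y + H·x̄ = [2] + [0] = [2]

z = [2]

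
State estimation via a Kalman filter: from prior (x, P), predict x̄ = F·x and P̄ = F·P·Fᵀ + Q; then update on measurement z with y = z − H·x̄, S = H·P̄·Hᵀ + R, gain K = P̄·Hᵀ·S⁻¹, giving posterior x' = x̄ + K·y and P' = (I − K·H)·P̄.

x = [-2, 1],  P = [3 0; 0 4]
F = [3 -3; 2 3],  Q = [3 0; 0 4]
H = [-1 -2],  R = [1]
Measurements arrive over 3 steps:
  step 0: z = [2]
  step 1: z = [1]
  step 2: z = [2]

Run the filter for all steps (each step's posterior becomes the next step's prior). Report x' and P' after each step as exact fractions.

step 0: x̄ = F·x = [-9, -1]
step 0: P̄ = F·P·Fᵀ + Q = [66 -18; -18 52]
step 0: y = z − H·x̄ = [-9]
step 0: S = H·P̄·Hᵀ + R = [203]
step 0: K = P̄·Hᵀ·S⁻¹ = [-30/203; -86/203]
step 0: x' = x̄ + K·y = [-1557/203, 571/203]
step 0: P' = (I − K·H)·P̄ = [12498/203 -6234/203; -6234/203 3160/203]
step 1: x̄ = F·x = [-912/29, -1401/203]
step 1: P̄ = F·P·Fᵀ + Q = [36249/29 3978/29; 3978/29 4436/203]
step 1: y = z − H·x̄ = [-8983/203]
step 1: S = H·P̄·Hᵀ + R = [383074/203]
step 1: K = P̄·Hᵀ·S⁻¹ = [-309435/383074; -18359/191537]
step 1: x' = x̄ + K·y = [1645863/383074, -509480/191537]
step 1: P' = (I − K·H)·P̄ = [7154319/383074 -1711221/191537; -1711221/191537 864790/191537]
step 2: x̄ = F·x = [7994469/383074, 117423/191537]
step 2: P̄ = F·P·Fᵀ + Q = [142708269/383074 8546184/191537; 8546184/191537 2323244/191537]
step 2: y = z − H·x̄ = [9230309/383074]
step 2: S = H·P̄·Hᵀ + R = [230046767/383074]
step 2: K = P̄·Hᵀ·S⁻¹ = [-176893005/230046767; -26385344/230046767]
step 2: x' = x̄ + K·y = [538602597/230046767, -494732911/230046767]
step 2: P' = (I − K·H)·P̄ = [4016040477/230046767 -1919573736/230046767; -1919573736/230046767 972979540/230046767]

step 0: x' = [-1557/203, 571/203], P' = [12498/203 -6234/203; -6234/203 3160/203]
step 1: x' = [1645863/383074, -509480/191537], P' = [7154319/383074 -1711221/191537; -1711221/191537 864790/191537]
step 2: x' = [538602597/230046767, -494732911/230046767], P' = [4016040477/230046767 -1919573736/230046767; -1919573736/230046767 972979540/230046767]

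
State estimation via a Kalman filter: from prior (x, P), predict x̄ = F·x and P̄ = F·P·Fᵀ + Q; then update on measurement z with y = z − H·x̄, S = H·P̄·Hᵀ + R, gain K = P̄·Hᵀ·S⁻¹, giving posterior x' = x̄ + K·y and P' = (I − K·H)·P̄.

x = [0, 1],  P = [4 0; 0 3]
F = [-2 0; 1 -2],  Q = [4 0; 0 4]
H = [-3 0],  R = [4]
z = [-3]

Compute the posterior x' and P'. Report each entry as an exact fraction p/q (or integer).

x̄ = F·x = [0, -2]
P̄ = F·P·Fᵀ + Q = [20 -8; -8 20]
y = z − H·x̄ = [-3]
S = H·P̄·Hᵀ + R = [184]
K = P̄·Hᵀ·S⁻¹ = [-15/46; 3/23]
x' = x̄ + K·y = [45/46, -55/23]
P' = (I − K·H)·P̄ = [10/23 -4/23; -4/23 388/23]

x' = [45/46, -55/23]
P' = [10/23 -4/23; -4/23 388/23]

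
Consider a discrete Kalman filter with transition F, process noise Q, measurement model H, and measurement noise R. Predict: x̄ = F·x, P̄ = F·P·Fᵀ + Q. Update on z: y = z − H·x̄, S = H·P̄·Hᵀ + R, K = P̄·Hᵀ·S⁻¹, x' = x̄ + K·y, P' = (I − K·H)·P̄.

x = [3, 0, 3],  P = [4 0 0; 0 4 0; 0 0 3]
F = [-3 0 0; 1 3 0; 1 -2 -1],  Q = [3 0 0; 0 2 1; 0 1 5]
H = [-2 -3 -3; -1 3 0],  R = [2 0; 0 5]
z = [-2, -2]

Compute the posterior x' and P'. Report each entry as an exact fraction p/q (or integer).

x̄ = F·x = [-9, 3, 0]
P̄ = F·P·Fᵀ + Q = [39 -12 -12; -12 42 -19; -12 -19 28]
y = z − H·x̄ = [-11, -20]
S = H·P̄·Hᵀ + R = [158 -129; -129 494]
K = P̄·Hᵀ·S⁻¹ = [-12639/61411 -12624/61411; -4428/61411 15999/61411; -1041/8773 -1071/8773]
x' = x̄ + K·y = [-161190/61411, -87039/61411, 32871/8773]
P' = (I − K·H)·P̄ = [1372395/61411 436425/61411 -191847/8773; 436425/61411 172140/61411 -65734/8773; -191847/8773 -65734/8773 194326/8773]

x' = [-161190/61411, -87039/61411, 32871/8773]
P' = [1372395/61411 436425/61411 -191847/8773; 436425/61411 172140/61411 -65734/8773; -191847/8773 -65734/8773 194326/8773]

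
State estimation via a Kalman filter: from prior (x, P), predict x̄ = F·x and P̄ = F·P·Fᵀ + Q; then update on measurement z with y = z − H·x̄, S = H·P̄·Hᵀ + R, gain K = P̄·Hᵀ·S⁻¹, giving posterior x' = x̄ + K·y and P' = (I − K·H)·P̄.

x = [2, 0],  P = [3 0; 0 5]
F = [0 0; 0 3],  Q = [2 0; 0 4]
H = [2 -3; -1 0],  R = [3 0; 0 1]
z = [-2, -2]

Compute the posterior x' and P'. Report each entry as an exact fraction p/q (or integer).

x̄ = F·x = [0, 0]
P̄ = F·P·Fᵀ + Q = [2 0; 0 49]
y = z − H·x̄ = [-2, -2]
S = H·P̄·Hᵀ + R = [452 -4; -4 3]
K = P̄·Hᵀ·S⁻¹ = [1/335 -222/335; -441/1340 -147/335]
x' = x̄ + K·y = [442/335, 1029/670]
P' = (I − K·H)·P̄ = [222/335 147/335; 147/335 833/1340]

x' = [442/335, 1029/670]
P' = [222/335 147/335; 147/335 833/1340]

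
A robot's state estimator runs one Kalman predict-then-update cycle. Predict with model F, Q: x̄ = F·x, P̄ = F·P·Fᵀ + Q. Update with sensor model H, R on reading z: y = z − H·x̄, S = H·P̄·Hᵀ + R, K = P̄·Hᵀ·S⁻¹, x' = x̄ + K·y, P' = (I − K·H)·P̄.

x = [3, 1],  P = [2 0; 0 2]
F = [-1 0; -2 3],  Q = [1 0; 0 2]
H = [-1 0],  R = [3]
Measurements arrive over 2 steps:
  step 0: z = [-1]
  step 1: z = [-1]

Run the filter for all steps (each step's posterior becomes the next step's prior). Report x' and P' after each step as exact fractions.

step 0: x̄ = F·x = [-3, -3]
step 0: P̄ = F·P·Fᵀ + Q = [3 4; 4 28]
step 0: y = z − H·x̄ = [-4]
step 0: S = H·P̄·Hᵀ + R = [6]
step 0: K = P̄·Hᵀ·S⁻¹ = [-1/2; -2/3]
step 0: x' = x̄ + K·y = [-1, -1/3]
step 0: P' = (I − K·H)·P̄ = [3/2 2; 2 76/3]
step 1: x̄ = F·x = [1, 1]
step 1: P̄ = F·P·Fᵀ + Q = [5/2 -3; -3 212]
step 1: y = z − H·x̄ = [0]
step 1: S = H·P̄·Hᵀ + R = [11/2]
step 1: K = P̄·Hᵀ·S⁻¹ = [-5/11; 6/11]
step 1: x' = x̄ + K·y = [1, 1]
step 1: P' = (I − K·H)·P̄ = [15/11 -18/11; -18/11 2314/11]

step 0: x' = [-1, -1/3], P' = [3/2 2; 2 76/3]
step 1: x' = [1, 1], P' = [15/11 -18/11; -18/11 2314/11]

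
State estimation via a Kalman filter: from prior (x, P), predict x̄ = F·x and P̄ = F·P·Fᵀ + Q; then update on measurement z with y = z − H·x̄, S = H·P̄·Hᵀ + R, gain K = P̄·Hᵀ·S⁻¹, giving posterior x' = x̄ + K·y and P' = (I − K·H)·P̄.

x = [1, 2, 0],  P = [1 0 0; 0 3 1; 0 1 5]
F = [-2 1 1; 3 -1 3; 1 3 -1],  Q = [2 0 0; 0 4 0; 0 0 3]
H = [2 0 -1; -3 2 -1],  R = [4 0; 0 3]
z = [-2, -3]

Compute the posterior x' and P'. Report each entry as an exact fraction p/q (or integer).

x' = [722/487, 100229/30194, 78680/15097]
P' = [1672/487 3790/487 2696/487; 3790/487 578227/30194 213502/15097; 2696/487 213502/15097 184412/15097]

x̄ = F·x = [0, 1, 7]
P̄ = F·P·Fᵀ + Q = [16 8 4; 8 55 -11; 4 -11 30]
y = z − H·x̄ = [5, 2]
S = H·P̄·Hᵀ + R = [82 -8; -8 369]
K = P̄·Hᵀ·S⁻¹ = [162/487 -44/487; 10739/30194 4085/15097; -4315/15097 -2712/15097]
x' = x̄ + K·y = [722/487, 100229/30194, 78680/15097]
P' = (I − K·H)·P̄ = [1672/487 3790/487 2696/487; 3790/487 578227/30194 213502/15097; 2696/487 213502/15097 184412/15097]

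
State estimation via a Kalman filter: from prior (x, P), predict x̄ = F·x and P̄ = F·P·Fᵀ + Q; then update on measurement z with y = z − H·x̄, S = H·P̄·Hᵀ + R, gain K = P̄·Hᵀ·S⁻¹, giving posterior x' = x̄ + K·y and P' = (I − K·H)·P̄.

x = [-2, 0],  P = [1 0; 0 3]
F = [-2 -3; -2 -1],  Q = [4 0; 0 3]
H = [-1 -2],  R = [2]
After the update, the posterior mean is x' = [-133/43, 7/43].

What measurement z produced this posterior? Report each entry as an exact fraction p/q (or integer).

z = [3]

x̄ = F·x = [4, 4]
P̄ = F·P·Fᵀ + Q = [35 13; 13 10]
S = H·P̄·Hᵀ + R = [129]
K = P̄·Hᵀ·S⁻¹ = [-61/129; -11/43]
x' − x̄ = [-305/43, -165/43] = K·y
y = (KᵀK)⁻¹·Kᵀ·(x' − x̄) = [15]
z = y + H·x̄ = [15] + [-12] = [3]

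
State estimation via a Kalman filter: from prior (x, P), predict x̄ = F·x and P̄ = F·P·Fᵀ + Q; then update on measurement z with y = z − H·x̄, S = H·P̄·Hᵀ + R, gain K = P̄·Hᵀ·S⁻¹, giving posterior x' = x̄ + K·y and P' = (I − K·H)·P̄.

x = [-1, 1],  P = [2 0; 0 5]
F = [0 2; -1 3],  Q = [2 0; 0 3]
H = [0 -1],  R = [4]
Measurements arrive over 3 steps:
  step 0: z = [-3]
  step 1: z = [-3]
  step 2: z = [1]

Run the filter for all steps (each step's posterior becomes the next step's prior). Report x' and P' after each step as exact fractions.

step 0: x̄ = F·x = [2, 4]
step 0: P̄ = F·P·Fᵀ + Q = [22 30; 30 50]
step 0: y = z − H·x̄ = [1]
step 0: S = H·P̄·Hᵀ + R = [54]
step 0: K = P̄·Hᵀ·S⁻¹ = [-5/9; -25/27]
step 0: x' = x̄ + K·y = [13/9, 83/27]
step 0: P' = (I − K·H)·P̄ = [16/3 20/9; 20/9 100/27]
step 1: x̄ = F·x = [166/27, 70/9]
step 1: P̄ = F·P·Fᵀ + Q = [454/27 160/9; 160/9 85/3]
step 1: y = z − H·x̄ = [43/9]
step 1: S = H·P̄·Hᵀ + R = [97/3]
step 1: K = P̄·Hᵀ·S⁻¹ = [-160/291; -85/97]
step 1: x' = x̄ + K·y = [3074/873, 1045/291]
step 1: P' = (I − K·H)·P̄ = [6146/873 640/291; 640/291 340/97]
step 2: x̄ = F·x = [2090/291, 6331/873]
step 2: P̄ = F·P·Fᵀ + Q = [1554/97 4840/291; 4840/291 24785/873]
step 2: y = z − H·x̄ = [7204/873]
step 2: S = H·P̄·Hᵀ + R = [28277/873]
step 2: K = P̄·Hᵀ·S⁻¹ = [-14520/28277; -24785/28277]
step 2: x' = x̄ + K·y = [83270/28277, 539/28277]
step 2: P' = (I − K·H)·P̄ = [211514/28277 58080/28277; 58080/28277 99140/28277]

step 0: x' = [13/9, 83/27], P' = [16/3 20/9; 20/9 100/27]
step 1: x' = [3074/873, 1045/291], P' = [6146/873 640/291; 640/291 340/97]
step 2: x' = [83270/28277, 539/28277], P' = [211514/28277 58080/28277; 58080/28277 99140/28277]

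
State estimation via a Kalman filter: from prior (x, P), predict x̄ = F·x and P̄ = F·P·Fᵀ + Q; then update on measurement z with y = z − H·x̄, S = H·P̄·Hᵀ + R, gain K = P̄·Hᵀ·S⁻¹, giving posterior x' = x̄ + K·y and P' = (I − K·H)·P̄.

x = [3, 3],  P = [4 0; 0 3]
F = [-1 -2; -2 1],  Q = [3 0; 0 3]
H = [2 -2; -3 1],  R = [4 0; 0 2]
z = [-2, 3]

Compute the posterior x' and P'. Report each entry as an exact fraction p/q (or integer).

x' = [-2644/1913, -1307/1913]
P' = [1280/1913 2074/1913; 2074/1913 4598/1913]

x̄ = F·x = [-9, -3]
P̄ = F·P·Fᵀ + Q = [19 2; 2 22]
y = z − H·x̄ = [10, -21]
S = H·P̄·Hᵀ + R = [152 -142; -142 183]
K = P̄·Hᵀ·S⁻¹ = [-397/1913 -883/1913; -1262/1913 -812/1913]
x' = x̄ + K·y = [-2644/1913, -1307/1913]
P' = (I − K·H)·P̄ = [1280/1913 2074/1913; 2074/1913 4598/1913]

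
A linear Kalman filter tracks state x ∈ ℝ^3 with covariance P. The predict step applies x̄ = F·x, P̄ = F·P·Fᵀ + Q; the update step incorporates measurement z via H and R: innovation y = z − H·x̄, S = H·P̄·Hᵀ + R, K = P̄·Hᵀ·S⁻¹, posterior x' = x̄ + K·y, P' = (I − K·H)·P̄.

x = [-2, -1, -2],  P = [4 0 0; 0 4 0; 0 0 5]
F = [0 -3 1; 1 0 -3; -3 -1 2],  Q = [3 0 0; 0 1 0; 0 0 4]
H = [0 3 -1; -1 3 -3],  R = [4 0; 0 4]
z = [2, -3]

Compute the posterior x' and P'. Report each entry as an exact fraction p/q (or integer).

x̄ = F·x = [1, 4, 3]
P̄ = F·P·Fᵀ + Q = [44 -15 22; -15 50 -42; 22 -42 64]
y = z − H·x̄ = [-7, -5]
S = H·P̄·Hᵀ + R = [770 1213; 1213 2052]
K = P̄·Hᵀ·S⁻¹ = [50531/108671 -38079/108671; 41001/108671 -8826/108671; 22540/108671 -31330/108671]
x' = x̄ + K·y = [-54651/108671, 191807/108671, 324883/108671]
P' = (I − K·H)·P̄ = [2264856/108671 -251028/108671 -955208/108671; -251028/108671 129724/108671 225168/108671; -955208/108671 225168/108671 585344/108671]

x' = [-54651/108671, 191807/108671, 324883/108671]
P' = [2264856/108671 -251028/108671 -955208/108671; -251028/108671 129724/108671 225168/108671; -955208/108671 225168/108671 585344/108671]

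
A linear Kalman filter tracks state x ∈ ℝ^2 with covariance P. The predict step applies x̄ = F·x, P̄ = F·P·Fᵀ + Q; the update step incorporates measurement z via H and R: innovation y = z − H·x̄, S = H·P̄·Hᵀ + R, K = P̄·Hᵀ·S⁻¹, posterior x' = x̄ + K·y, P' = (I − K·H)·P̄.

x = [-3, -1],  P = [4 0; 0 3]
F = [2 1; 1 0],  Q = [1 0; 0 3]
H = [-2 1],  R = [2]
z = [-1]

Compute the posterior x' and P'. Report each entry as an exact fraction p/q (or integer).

x' = [-5/19, -21/19]
P' = [116/57 56/19; 56/19 106/19]

x̄ = F·x = [-7, -3]
P̄ = F·P·Fᵀ + Q = [20 8; 8 7]
y = z − H·x̄ = [-12]
S = H·P̄·Hᵀ + R = [57]
K = P̄·Hᵀ·S⁻¹ = [-32/57; -3/19]
x' = x̄ + K·y = [-5/19, -21/19]
P' = (I − K·H)·P̄ = [116/57 56/19; 56/19 106/19]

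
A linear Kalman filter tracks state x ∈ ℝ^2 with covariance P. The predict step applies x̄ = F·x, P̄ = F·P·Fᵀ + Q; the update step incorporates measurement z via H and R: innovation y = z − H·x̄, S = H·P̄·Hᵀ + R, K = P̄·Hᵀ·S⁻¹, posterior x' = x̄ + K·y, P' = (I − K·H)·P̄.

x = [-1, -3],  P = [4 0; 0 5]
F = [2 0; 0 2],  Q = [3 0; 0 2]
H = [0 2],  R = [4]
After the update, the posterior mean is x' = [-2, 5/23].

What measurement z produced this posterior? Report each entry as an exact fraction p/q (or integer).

z = [1]

x̄ = F·x = [-2, -6]
P̄ = F·P·Fᵀ + Q = [19 0; 0 22]
S = H·P̄·Hᵀ + R = [92]
K = P̄·Hᵀ·S⁻¹ = [0; 11/23]
x' − x̄ = [0, 143/23] = K·y
y = (KᵀK)⁻¹·Kᵀ·(x' − x̄) = [13]
z = y + H·x̄ = [13] + [-12] = [1]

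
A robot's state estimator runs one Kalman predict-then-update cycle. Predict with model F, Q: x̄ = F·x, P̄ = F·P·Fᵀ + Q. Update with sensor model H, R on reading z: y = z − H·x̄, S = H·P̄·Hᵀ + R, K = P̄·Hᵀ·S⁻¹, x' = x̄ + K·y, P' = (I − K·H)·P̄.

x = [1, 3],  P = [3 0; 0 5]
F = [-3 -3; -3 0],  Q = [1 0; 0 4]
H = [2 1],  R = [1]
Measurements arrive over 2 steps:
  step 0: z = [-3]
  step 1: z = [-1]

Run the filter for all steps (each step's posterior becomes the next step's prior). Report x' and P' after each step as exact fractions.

step 0: x̄ = F·x = [-12, -3]
step 0: P̄ = F·P·Fᵀ + Q = [73 27; 27 31]
step 0: y = z − H·x̄ = [24]
step 0: S = H·P̄·Hᵀ + R = [432]
step 0: K = P̄·Hᵀ·S⁻¹ = [173/432; 85/432]
step 0: x' = x̄ + K·y = [-43/18, 31/18]
step 0: P' = (I − K·H)·P̄ = [1607/432 -3041/432; -3041/432 6167/432]
step 1: x̄ = F·x = [2, 43/6]
step 1: P̄ = F·P·Fᵀ + Q = [145/4 -239/8; -239/8 1799/48]
step 1: y = z − H·x̄ = [-73/6]
step 1: S = H·P̄·Hᵀ + R = [3071/48]
step 1: K = P̄·Hᵀ·S⁻¹ = [2046/3071; -1069/3071]
step 1: x' = x̄ + K·y = [-18751/3071, 35015/3071]
step 1: P' = (I − K·H)·P̄ = [24113/3071 -46180/3071; -46180/3071 91291/3071]

step 0: x' = [-43/18, 31/18], P' = [1607/432 -3041/432; -3041/432 6167/432]
step 1: x' = [-18751/3071, 35015/3071], P' = [24113/3071 -46180/3071; -46180/3071 91291/3071]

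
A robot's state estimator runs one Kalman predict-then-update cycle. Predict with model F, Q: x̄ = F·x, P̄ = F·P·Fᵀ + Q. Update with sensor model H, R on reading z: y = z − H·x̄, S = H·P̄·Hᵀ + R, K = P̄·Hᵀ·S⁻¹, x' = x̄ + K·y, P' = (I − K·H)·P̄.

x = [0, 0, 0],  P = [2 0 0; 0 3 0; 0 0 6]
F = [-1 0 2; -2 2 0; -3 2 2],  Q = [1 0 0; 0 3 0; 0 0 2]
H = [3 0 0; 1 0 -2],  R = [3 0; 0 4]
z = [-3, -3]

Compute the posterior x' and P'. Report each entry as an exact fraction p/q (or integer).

x' = [-841/867, 4124/2601, 2410/2601]
P' = [284/867 -304/2601 448/2601; -304/2601 49085/7803 5968/7803; 448/2601 5968/7803 8180/7803]

x̄ = F·x = [0, 0, 0]
P̄ = F·P·Fᵀ + Q = [27 4 30; 4 23 24; 30 24 56]
y = z − H·x̄ = [-3, -3]
S = H·P̄·Hᵀ + R = [246 -99; -99 135]
K = P̄·Hᵀ·S⁻¹ = [284/867 -11/2601; -304/2601 -3212/7803; 448/2601 -3754/7803]
x' = x̄ + K·y = [-841/867, 4124/2601, 2410/2601]
P' = (I − K·H)·P̄ = [284/867 -304/2601 448/2601; -304/2601 49085/7803 5968/7803; 448/2601 5968/7803 8180/7803]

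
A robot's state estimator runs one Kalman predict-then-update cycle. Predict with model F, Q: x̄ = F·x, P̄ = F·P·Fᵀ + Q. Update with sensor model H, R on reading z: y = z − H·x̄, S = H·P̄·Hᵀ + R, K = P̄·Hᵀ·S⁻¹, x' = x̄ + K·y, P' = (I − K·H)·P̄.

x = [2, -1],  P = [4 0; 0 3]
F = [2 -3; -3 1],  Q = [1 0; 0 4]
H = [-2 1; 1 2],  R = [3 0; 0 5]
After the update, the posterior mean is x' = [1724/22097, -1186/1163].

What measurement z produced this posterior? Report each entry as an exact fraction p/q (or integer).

z = [-1, -2]

x̄ = F·x = [7, -7]
P̄ = F·P·Fᵀ + Q = [44 -33; -33 43]
S = H·P̄·Hᵀ + R = [354 97; 97 89]
K = P̄·Hᵀ·S⁻¹ = [-8635/22097 3949/22097; 240/1163 431/1163]
x' − x̄ = [-152955/22097, 6955/1163] = K·y
y = (KᵀK)⁻¹·Kᵀ·(x' − x̄) = [20, 5]
z = y + H·x̄ = [20, 5] + [-21, -7] = [-1, -2]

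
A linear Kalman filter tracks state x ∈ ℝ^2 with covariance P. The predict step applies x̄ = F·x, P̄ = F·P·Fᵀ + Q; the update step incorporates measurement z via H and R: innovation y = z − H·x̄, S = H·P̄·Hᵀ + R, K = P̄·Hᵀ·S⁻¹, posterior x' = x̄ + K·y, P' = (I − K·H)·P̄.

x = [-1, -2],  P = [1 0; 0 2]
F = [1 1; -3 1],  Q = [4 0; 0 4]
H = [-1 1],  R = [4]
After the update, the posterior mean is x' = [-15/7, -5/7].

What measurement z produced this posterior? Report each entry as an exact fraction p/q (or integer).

x̄ = F·x = [-3, 1]
P̄ = F·P·Fᵀ + Q = [7 -1; -1 15]
S = H·P̄·Hᵀ + R = [28]
K = P̄·Hᵀ·S⁻¹ = [-2/7; 4/7]
x' − x̄ = [6/7, -12/7] = K·y
y = (KᵀK)⁻¹·Kᵀ·(x' − x̄) = [-3]
z = y + H·x̄ = [-3] + [4] = [1]

z = [1]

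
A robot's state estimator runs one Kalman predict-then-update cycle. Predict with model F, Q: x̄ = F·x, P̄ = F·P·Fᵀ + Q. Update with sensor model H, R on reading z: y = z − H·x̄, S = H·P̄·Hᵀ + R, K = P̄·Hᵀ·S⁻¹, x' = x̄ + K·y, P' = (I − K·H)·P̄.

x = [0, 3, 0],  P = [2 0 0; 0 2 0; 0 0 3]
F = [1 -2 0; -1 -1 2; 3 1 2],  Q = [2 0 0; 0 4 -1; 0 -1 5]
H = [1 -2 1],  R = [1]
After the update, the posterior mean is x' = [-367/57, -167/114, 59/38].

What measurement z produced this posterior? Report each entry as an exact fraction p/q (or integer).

z = [-2]

x̄ = F·x = [-6, -3, 3]
P̄ = F·P·Fᵀ + Q = [12 2 2; 2 20 3; 2 3 37]
S = H·P̄·Hᵀ + R = [114]
K = P̄·Hᵀ·S⁻¹ = [5/57; -35/114; 11/38]
x' − x̄ = [-25/57, 175/114, -55/38] = K·y
y = (KᵀK)⁻¹·Kᵀ·(x' − x̄) = [-5]
z = y + H·x̄ = [-5] + [3] = [-2]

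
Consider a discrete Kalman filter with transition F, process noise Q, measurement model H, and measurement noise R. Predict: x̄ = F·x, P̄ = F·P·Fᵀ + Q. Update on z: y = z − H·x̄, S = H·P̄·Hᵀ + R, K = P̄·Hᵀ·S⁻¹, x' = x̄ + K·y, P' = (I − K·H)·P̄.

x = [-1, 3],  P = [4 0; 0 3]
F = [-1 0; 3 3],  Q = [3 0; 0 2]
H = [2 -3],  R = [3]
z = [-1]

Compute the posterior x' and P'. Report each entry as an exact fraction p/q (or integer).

x' = [151/76, 255/152]
P' = [141/38 183/76; 183/76 1439/760]

x̄ = F·x = [1, 6]
P̄ = F·P·Fᵀ + Q = [7 -12; -12 65]
y = z − H·x̄ = [15]
S = H·P̄·Hᵀ + R = [760]
K = P̄·Hᵀ·S⁻¹ = [5/76; -219/760]
x' = x̄ + K·y = [151/76, 255/152]
P' = (I − K·H)·P̄ = [141/38 183/76; 183/76 1439/760]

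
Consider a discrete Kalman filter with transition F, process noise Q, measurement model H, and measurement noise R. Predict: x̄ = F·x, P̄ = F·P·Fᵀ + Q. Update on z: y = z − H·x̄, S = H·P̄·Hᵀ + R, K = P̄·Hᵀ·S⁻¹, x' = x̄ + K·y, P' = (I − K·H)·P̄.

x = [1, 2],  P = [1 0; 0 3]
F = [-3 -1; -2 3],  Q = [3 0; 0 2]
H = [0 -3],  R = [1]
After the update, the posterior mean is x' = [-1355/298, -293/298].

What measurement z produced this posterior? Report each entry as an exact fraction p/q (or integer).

x̄ = F·x = [-5, 4]
P̄ = F·P·Fᵀ + Q = [15 -3; -3 33]
S = H·P̄·Hᵀ + R = [298]
K = P̄·Hᵀ·S⁻¹ = [9/298; -99/298]
x' − x̄ = [135/298, -1485/298] = K·y
y = (KᵀK)⁻¹·Kᵀ·(x' − x̄) = [15]
z = y + H·x̄ = [15] + [-12] = [3]

z = [3]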